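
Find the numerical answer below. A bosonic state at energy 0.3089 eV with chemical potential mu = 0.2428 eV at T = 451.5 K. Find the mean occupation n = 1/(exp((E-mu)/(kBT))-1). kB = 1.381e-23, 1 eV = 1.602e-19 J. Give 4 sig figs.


Step 1: (E - mu) = 0.0661 eV
Step 2: x = (E-mu)*eV/(kB*T) = 0.0661*1.602e-19/(1.381e-23*451.5) = 1.698
Step 3: exp(x) = 5.465
Step 4: n = 1/(exp(x)-1) = 0.224

0.224


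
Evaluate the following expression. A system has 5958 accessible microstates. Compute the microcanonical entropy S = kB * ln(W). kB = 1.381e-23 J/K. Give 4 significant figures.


Step 1: ln(W) = ln(5958) = 8.692
Step 2: S = kB * ln(W) = 1.381e-23 * 8.692
Step 3: S = 1.2e-22 J/K

1.2e-22


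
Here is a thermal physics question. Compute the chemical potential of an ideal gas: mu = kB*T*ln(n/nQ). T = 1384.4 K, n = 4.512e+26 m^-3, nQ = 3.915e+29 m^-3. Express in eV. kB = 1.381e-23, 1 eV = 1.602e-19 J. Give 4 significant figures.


Step 1: n/nQ = 4.512e+26/3.915e+29 = 0.001152
Step 2: ln(n/nQ) = -6.766
Step 3: mu = kB*T*ln(n/nQ) = 1.912e-20*-6.766 = -1.294e-19 J
Step 4: Convert to eV: -1.294e-19/1.602e-19 = -0.8074 eV

-0.8074


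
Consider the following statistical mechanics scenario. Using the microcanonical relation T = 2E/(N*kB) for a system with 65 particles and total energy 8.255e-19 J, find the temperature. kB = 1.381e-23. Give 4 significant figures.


Step 1: Numerator = 2*E = 2*8.255e-19 = 1.651e-18 J
Step 2: Denominator = N*kB = 65*1.381e-23 = 8.977e-22
Step 3: T = 1.651e-18 / 8.977e-22 = 1839 K

1839


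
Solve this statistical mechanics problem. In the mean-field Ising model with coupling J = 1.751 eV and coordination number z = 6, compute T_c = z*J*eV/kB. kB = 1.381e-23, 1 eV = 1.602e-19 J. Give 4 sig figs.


Step 1: z*J = 6*1.751 = 10.51 eV
Step 2: Convert to Joules: 10.51*1.602e-19 = 1.683e-18 J
Step 3: T_c = 1.683e-18 / 1.381e-23 = 1.219e+05 K

1.219e+05


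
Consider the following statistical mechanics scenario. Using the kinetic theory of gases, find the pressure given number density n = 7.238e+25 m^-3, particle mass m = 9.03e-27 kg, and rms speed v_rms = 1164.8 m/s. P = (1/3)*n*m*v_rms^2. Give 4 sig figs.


Step 1: v_rms^2 = 1164.8^2 = 1.357e+06
Step 2: n*m = 7.238e+25*9.03e-27 = 0.6536
Step 3: P = (1/3)*0.6536*1.357e+06 = 2.956e+05 Pa

2.956e+05


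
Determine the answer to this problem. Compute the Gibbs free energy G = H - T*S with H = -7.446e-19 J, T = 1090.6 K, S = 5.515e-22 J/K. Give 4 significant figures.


Step 1: T*S = 1090.6 * 5.515e-22 = 6.015e-19 J
Step 2: G = H - T*S = -7.446e-19 - 6.015e-19
Step 3: G = -1.346e-18 J

-1.346e-18


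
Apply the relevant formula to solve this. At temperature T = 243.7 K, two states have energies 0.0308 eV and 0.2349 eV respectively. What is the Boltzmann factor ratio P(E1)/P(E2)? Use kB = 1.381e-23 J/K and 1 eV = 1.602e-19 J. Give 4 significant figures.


Step 1: Compute energy difference dE = E1 - E2 = 0.0308 - 0.2349 = -0.2041 eV
Step 2: Convert to Joules: dE_J = -0.2041 * 1.602e-19 = -3.27e-20 J
Step 3: Compute exponent = -dE_J / (kB * T) = -(-3.27e-20) / (1.381e-23 * 243.7) = 9.715
Step 4: P(E1)/P(E2) = exp(9.715) = 1.657e+04

1.657e+04


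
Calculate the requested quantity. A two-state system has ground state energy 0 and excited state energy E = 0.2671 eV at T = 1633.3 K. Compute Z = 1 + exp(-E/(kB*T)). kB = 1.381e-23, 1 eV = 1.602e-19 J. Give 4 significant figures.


Step 1: Compute beta*E = E*eV/(kB*T) = 0.2671*1.602e-19/(1.381e-23*1633.3) = 1.897
Step 2: exp(-beta*E) = exp(-1.897) = 0.15
Step 3: Z = 1 + 0.15 = 1.15

1.15


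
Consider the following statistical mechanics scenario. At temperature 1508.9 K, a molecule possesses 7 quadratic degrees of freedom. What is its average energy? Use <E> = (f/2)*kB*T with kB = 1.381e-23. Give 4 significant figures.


Step 1: f/2 = 7/2 = 3.5
Step 2: kB*T = 1.381e-23 * 1508.9 = 2.084e-20
Step 3: <E> = 3.5 * 2.084e-20 = 7.293e-20 J

7.293e-20


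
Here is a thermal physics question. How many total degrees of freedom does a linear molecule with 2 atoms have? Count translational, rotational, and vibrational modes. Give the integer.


Step 1: Translational DOF = 3
Step 2: Rotational DOF (linear) = 2
Step 3: Vibrational DOF = 3*2 - 5 = 1
Step 4: Total = 3 + 2 + 1 = 6

6


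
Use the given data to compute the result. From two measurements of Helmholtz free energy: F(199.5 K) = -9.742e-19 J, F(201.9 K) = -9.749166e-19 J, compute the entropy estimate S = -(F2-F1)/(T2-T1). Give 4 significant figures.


Step 1: dF = F2 - F1 = -9.749166e-19 - (-9.742e-19) = -7.166e-22 J
Step 2: dT = T2 - T1 = 201.9 - 199.5 = 2.4 K
Step 3: S = -dF/dT = -(-7.166e-22)/2.4 = 2.986e-22 J/K

2.986e-22


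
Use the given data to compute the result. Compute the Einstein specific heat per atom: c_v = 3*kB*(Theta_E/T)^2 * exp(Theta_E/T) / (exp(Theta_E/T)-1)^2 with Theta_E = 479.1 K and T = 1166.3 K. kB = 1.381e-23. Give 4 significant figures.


Step 1: x = Theta_E/T = 479.1/1166.3 = 0.4108
Step 2: x^2 = 0.1687
Step 3: exp(x) = 1.508
Step 4: c_v = 3*1.381e-23*0.1687*1.508/(1.508-1)^2 = 4.085e-23

4.085e-23


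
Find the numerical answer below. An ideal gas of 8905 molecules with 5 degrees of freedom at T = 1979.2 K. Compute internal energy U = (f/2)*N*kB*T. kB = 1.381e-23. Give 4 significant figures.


Step 1: f/2 = 5/2 = 2.5
Step 2: N*kB*T = 8905*1.381e-23*1979.2 = 2.434e-16
Step 3: U = 2.5 * 2.434e-16 = 6.085e-16 J

6.085e-16


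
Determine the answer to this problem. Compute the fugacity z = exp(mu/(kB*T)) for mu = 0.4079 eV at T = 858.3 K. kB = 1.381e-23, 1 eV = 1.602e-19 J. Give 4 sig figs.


Step 1: Convert mu to Joules: 0.4079*1.602e-19 = 6.535e-20 J
Step 2: kB*T = 1.381e-23*858.3 = 1.185e-20 J
Step 3: mu/(kB*T) = 5.513
Step 4: z = exp(5.513) = 247.9

247.9


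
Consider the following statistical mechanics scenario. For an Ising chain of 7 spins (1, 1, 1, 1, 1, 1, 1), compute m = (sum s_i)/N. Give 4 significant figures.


Step 1: Count up spins (+1): 7, down spins (-1): 0
Step 2: Total magnetization M = 7 - 0 = 7
Step 3: m = M/N = 7/7 = 1

1


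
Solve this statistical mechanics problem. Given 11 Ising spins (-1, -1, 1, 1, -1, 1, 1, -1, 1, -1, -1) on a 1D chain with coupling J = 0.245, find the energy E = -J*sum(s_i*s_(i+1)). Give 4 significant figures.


Step 1: Nearest-neighbor products: 1, -1, 1, -1, -1, 1, -1, -1, -1, 1
Step 2: Sum of products = -2
Step 3: E = -0.245 * -2 = 0.49

0.49


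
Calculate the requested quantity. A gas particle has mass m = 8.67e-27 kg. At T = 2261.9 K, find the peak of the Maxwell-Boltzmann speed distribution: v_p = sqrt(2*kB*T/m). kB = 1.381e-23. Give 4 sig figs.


Step 1: Numerator = 2*kB*T = 2*1.381e-23*2261.9 = 6.247e-20
Step 2: Ratio = 6.247e-20 / 8.67e-27 = 7.206e+06
Step 3: v_p = sqrt(7.206e+06) = 2684 m/s

2684


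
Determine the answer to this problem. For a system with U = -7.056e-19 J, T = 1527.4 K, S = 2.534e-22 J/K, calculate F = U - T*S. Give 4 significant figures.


Step 1: T*S = 1527.4 * 2.534e-22 = 3.87e-19 J
Step 2: F = U - T*S = -7.056e-19 - 3.87e-19
Step 3: F = -1.093e-18 J

-1.093e-18


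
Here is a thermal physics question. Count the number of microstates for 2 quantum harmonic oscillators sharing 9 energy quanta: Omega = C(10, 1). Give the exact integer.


Step 1: Use binomial coefficient C(10, 1)
Step 2: Numerator = 10! / 9!
Step 3: Denominator = 1!
Step 4: Omega = 10

10


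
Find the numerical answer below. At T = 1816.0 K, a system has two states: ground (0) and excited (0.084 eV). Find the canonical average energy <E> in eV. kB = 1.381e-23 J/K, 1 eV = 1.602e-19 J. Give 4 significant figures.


Step 1: beta*E = 0.084*1.602e-19/(1.381e-23*1816.0) = 0.5366
Step 2: exp(-beta*E) = 0.5847
Step 3: <E> = 0.084*0.5847/(1+0.5847) = 0.03099 eV

0.03099


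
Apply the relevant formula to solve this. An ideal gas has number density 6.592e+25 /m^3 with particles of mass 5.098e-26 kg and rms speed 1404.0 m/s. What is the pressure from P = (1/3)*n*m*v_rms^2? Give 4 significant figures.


Step 1: v_rms^2 = 1404.0^2 = 1.971e+06
Step 2: n*m = 6.592e+25*5.098e-26 = 3.361
Step 3: P = (1/3)*3.361*1.971e+06 = 2.208e+06 Pa

2.208e+06


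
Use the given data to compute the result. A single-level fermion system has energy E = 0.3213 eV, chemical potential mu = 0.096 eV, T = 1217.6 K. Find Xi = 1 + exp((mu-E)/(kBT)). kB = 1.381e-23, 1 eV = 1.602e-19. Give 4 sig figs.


Step 1: (mu - E) = 0.096 - 0.3213 = -0.2253 eV
Step 2: x = (mu-E)*eV/(kB*T) = -0.2253*1.602e-19/(1.381e-23*1217.6) = -2.146
Step 3: exp(x) = 0.1169
Step 4: Xi = 1 + 0.1169 = 1.117

1.117


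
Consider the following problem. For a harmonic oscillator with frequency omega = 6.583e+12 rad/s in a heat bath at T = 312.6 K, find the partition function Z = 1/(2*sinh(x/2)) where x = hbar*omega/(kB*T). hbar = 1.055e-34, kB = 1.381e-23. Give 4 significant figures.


Step 1: Compute x = hbar*omega/(kB*T) = 1.055e-34*6.583e+12/(1.381e-23*312.6) = 0.1609
Step 2: x/2 = 0.08044
Step 3: sinh(x/2) = 0.08053
Step 4: Z = 1/(2*0.08053) = 6.209

6.209


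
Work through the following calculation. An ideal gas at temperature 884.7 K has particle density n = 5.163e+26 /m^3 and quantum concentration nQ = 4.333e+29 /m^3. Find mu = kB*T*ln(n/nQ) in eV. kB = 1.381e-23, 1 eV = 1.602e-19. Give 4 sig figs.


Step 1: n/nQ = 5.163e+26/4.333e+29 = 0.001192
Step 2: ln(n/nQ) = -6.732
Step 3: mu = kB*T*ln(n/nQ) = 1.222e-20*-6.732 = -8.226e-20 J
Step 4: Convert to eV: -8.226e-20/1.602e-19 = -0.5135 eV

-0.5135


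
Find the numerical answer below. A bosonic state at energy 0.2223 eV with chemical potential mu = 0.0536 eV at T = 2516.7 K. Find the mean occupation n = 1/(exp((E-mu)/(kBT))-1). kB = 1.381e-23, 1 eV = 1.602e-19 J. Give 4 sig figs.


Step 1: (E - mu) = 0.1687 eV
Step 2: x = (E-mu)*eV/(kB*T) = 0.1687*1.602e-19/(1.381e-23*2516.7) = 0.7776
Step 3: exp(x) = 2.176
Step 4: n = 1/(exp(x)-1) = 0.8502

0.8502


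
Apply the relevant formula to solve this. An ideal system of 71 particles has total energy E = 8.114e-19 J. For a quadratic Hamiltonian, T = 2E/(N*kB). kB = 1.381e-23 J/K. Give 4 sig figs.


Step 1: Numerator = 2*E = 2*8.114e-19 = 1.623e-18 J
Step 2: Denominator = N*kB = 71*1.381e-23 = 9.805e-22
Step 3: T = 1.623e-18 / 9.805e-22 = 1655 K

1655


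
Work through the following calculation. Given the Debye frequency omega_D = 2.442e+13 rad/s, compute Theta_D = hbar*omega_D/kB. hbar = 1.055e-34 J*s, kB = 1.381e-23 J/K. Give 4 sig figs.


Step 1: hbar*omega_D = 1.055e-34 * 2.442e+13 = 2.576e-21 J
Step 2: Theta_D = 2.576e-21 / 1.381e-23
Step 3: Theta_D = 186.6 K

186.6


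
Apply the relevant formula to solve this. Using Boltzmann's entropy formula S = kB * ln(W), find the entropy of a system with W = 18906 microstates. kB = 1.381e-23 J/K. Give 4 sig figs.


Step 1: ln(W) = ln(18906) = 9.847
Step 2: S = kB * ln(W) = 1.381e-23 * 9.847
Step 3: S = 1.36e-22 J/K

1.36e-22


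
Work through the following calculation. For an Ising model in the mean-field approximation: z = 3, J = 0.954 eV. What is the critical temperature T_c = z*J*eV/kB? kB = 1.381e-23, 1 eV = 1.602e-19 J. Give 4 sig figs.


Step 1: z*J = 3*0.954 = 2.862 eV
Step 2: Convert to Joules: 2.862*1.602e-19 = 4.585e-19 J
Step 3: T_c = 4.585e-19 / 1.381e-23 = 3.32e+04 K

3.32e+04


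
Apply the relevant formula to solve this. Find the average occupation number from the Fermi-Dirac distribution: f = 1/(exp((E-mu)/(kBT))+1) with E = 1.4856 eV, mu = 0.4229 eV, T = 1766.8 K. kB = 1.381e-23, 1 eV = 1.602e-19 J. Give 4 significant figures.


Step 1: (E - mu) = 1.4856 - 0.4229 = 1.063 eV
Step 2: Convert: (E-mu)*eV = 1.702e-19 J
Step 3: x = (E-mu)*eV/(kB*T) = 6.977
Step 4: f = 1/(exp(6.977)+1) = 0.0009319

0.0009319


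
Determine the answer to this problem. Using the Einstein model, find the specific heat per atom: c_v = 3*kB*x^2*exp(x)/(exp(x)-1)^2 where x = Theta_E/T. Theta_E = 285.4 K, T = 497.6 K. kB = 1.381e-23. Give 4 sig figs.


Step 1: x = Theta_E/T = 285.4/497.6 = 0.5736
Step 2: x^2 = 0.329
Step 3: exp(x) = 1.775
Step 4: c_v = 3*1.381e-23*0.329*1.775/(1.775-1)^2 = 4.031e-23

4.031e-23


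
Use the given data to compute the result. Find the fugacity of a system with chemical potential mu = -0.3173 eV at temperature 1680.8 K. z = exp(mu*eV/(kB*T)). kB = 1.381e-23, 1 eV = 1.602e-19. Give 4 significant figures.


Step 1: Convert mu to Joules: -0.3173*1.602e-19 = -5.083e-20 J
Step 2: kB*T = 1.381e-23*1680.8 = 2.321e-20 J
Step 3: mu/(kB*T) = -2.19
Step 4: z = exp(-2.19) = 0.1119

0.1119


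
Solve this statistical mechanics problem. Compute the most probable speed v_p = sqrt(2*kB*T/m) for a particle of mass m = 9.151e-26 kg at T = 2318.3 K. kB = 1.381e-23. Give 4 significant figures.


Step 1: Numerator = 2*kB*T = 2*1.381e-23*2318.3 = 6.403e-20
Step 2: Ratio = 6.403e-20 / 9.151e-26 = 6.997e+05
Step 3: v_p = sqrt(6.997e+05) = 836.5 m/s

836.5


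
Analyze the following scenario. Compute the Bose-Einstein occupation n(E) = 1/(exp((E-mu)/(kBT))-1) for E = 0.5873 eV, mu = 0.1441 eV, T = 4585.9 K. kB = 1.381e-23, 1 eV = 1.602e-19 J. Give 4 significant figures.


Step 1: (E - mu) = 0.4432 eV
Step 2: x = (E-mu)*eV/(kB*T) = 0.4432*1.602e-19/(1.381e-23*4585.9) = 1.121
Step 3: exp(x) = 3.068
Step 4: n = 1/(exp(x)-1) = 0.4835

0.4835


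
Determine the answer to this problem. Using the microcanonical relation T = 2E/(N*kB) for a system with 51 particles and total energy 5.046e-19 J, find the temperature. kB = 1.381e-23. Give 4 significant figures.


Step 1: Numerator = 2*E = 2*5.046e-19 = 1.009e-18 J
Step 2: Denominator = N*kB = 51*1.381e-23 = 7.043e-22
Step 3: T = 1.009e-18 / 7.043e-22 = 1433 K

1433


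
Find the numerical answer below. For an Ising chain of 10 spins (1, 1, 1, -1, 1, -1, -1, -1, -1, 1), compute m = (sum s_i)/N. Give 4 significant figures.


Step 1: Count up spins (+1): 5, down spins (-1): 5
Step 2: Total magnetization M = 5 - 5 = 0
Step 3: m = M/N = 0/10 = 0

0


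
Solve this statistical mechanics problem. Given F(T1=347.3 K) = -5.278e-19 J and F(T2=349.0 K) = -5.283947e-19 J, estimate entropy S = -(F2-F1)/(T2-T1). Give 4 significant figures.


Step 1: dF = F2 - F1 = -5.283947e-19 - (-5.278e-19) = -5.947e-22 J
Step 2: dT = T2 - T1 = 349.0 - 347.3 = 1.7 K
Step 3: S = -dF/dT = -(-5.947e-22)/1.7 = 3.498e-22 J/K

3.498e-22


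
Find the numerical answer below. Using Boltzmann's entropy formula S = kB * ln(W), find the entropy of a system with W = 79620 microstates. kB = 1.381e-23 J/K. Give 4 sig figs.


Step 1: ln(W) = ln(79620) = 11.29
Step 2: S = kB * ln(W) = 1.381e-23 * 11.29
Step 3: S = 1.558e-22 J/K

1.558e-22


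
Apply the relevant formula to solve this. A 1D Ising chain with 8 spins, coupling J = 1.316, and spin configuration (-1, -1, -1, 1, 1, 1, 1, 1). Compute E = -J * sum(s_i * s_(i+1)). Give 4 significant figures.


Step 1: Nearest-neighbor products: 1, 1, -1, 1, 1, 1, 1
Step 2: Sum of products = 5
Step 3: E = -1.316 * 5 = -6.58

-6.58


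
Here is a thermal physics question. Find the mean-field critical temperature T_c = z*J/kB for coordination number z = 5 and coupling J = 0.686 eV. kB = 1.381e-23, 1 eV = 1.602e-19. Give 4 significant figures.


Step 1: z*J = 5*0.686 = 3.43 eV
Step 2: Convert to Joules: 3.43*1.602e-19 = 5.495e-19 J
Step 3: T_c = 5.495e-19 / 1.381e-23 = 3.979e+04 K

3.979e+04


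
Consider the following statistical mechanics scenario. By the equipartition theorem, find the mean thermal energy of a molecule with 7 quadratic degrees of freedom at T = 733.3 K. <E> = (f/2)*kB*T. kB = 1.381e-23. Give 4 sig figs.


Step 1: f/2 = 7/2 = 3.5
Step 2: kB*T = 1.381e-23 * 733.3 = 1.013e-20
Step 3: <E> = 3.5 * 1.013e-20 = 3.544e-20 J

3.544e-20


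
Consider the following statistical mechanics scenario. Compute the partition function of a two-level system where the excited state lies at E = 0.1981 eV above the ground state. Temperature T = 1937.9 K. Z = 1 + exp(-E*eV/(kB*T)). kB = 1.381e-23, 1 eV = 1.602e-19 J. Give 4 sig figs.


Step 1: Compute beta*E = E*eV/(kB*T) = 0.1981*1.602e-19/(1.381e-23*1937.9) = 1.186
Step 2: exp(-beta*E) = exp(-1.186) = 0.3055
Step 3: Z = 1 + 0.3055 = 1.305

1.305


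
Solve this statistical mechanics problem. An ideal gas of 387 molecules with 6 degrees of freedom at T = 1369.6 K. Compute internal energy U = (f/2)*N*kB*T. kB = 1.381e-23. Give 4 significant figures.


Step 1: f/2 = 6/2 = 3.0
Step 2: N*kB*T = 387*1.381e-23*1369.6 = 7.32e-18
Step 3: U = 3.0 * 7.32e-18 = 2.196e-17 J

2.196e-17


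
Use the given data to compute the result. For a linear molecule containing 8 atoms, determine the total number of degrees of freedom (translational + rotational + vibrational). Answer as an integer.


Step 1: Translational DOF = 3
Step 2: Rotational DOF (linear) = 2
Step 3: Vibrational DOF = 3*8 - 5 = 19
Step 4: Total = 3 + 2 + 19 = 24

24


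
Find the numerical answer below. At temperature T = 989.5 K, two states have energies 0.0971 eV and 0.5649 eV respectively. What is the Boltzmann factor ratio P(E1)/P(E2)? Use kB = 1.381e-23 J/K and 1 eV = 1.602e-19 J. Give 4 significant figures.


Step 1: Compute energy difference dE = E1 - E2 = 0.0971 - 0.5649 = -0.4678 eV
Step 2: Convert to Joules: dE_J = -0.4678 * 1.602e-19 = -7.494e-20 J
Step 3: Compute exponent = -dE_J / (kB * T) = -(-7.494e-20) / (1.381e-23 * 989.5) = 5.484
Step 4: P(E1)/P(E2) = exp(5.484) = 240.9

240.9


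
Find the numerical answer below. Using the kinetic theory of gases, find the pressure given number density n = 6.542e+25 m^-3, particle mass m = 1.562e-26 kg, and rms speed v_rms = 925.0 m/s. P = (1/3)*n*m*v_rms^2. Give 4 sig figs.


Step 1: v_rms^2 = 925.0^2 = 8.556e+05
Step 2: n*m = 6.542e+25*1.562e-26 = 1.022
Step 3: P = (1/3)*1.022*8.556e+05 = 2.914e+05 Pa

2.914e+05


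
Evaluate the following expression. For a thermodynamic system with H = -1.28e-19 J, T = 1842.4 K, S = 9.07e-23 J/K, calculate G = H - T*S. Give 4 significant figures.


Step 1: T*S = 1842.4 * 9.07e-23 = 1.671e-19 J
Step 2: G = H - T*S = -1.28e-19 - 1.671e-19
Step 3: G = -2.951e-19 J

-2.951e-19


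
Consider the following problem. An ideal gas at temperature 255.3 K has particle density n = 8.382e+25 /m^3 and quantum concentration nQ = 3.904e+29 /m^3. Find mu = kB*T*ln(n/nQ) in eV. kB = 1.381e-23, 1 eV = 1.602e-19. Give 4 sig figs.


Step 1: n/nQ = 8.382e+25/3.904e+29 = 0.0002147
Step 2: ln(n/nQ) = -8.446
Step 3: mu = kB*T*ln(n/nQ) = 3.526e-21*-8.446 = -2.978e-20 J
Step 4: Convert to eV: -2.978e-20/1.602e-19 = -0.1859 eV

-0.1859


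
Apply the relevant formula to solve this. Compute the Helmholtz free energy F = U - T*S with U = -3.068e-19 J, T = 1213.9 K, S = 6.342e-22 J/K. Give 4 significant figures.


Step 1: T*S = 1213.9 * 6.342e-22 = 7.699e-19 J
Step 2: F = U - T*S = -3.068e-19 - 7.699e-19
Step 3: F = -1.077e-18 J

-1.077e-18


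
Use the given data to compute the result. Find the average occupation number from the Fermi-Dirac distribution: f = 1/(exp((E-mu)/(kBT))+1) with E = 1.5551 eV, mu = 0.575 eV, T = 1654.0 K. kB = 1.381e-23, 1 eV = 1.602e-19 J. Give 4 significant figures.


Step 1: (E - mu) = 1.5551 - 0.575 = 0.9801 eV
Step 2: Convert: (E-mu)*eV = 1.57e-19 J
Step 3: x = (E-mu)*eV/(kB*T) = 6.874
Step 4: f = 1/(exp(6.874)+1) = 0.001033

0.001033


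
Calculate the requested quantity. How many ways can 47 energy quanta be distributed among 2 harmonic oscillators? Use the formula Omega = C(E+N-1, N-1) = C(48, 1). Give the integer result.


Step 1: Use binomial coefficient C(48, 1)
Step 2: Numerator = 48! / 47!
Step 3: Denominator = 1!
Step 4: Omega = 48

48


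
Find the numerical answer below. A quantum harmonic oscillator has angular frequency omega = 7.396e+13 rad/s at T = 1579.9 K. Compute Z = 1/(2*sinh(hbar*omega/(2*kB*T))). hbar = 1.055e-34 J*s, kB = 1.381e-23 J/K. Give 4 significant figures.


Step 1: Compute x = hbar*omega/(kB*T) = 1.055e-34*7.396e+13/(1.381e-23*1579.9) = 0.3576
Step 2: x/2 = 0.1788
Step 3: sinh(x/2) = 0.1798
Step 4: Z = 1/(2*0.1798) = 2.781

2.781


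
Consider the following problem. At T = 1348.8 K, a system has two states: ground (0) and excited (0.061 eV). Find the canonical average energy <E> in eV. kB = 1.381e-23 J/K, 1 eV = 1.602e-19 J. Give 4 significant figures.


Step 1: beta*E = 0.061*1.602e-19/(1.381e-23*1348.8) = 0.5246
Step 2: exp(-beta*E) = 0.5918
Step 3: <E> = 0.061*0.5918/(1+0.5918) = 0.02268 eV

0.02268


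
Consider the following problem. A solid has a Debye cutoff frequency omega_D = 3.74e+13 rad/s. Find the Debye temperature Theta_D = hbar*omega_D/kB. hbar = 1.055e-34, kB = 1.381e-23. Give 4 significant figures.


Step 1: hbar*omega_D = 1.055e-34 * 3.74e+13 = 3.946e-21 J
Step 2: Theta_D = 3.946e-21 / 1.381e-23
Step 3: Theta_D = 285.7 K

285.7


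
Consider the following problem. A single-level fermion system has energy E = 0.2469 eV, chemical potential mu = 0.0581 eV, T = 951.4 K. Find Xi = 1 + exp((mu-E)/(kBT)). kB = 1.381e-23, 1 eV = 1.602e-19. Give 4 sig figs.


Step 1: (mu - E) = 0.0581 - 0.2469 = -0.1888 eV
Step 2: x = (mu-E)*eV/(kB*T) = -0.1888*1.602e-19/(1.381e-23*951.4) = -2.302
Step 3: exp(x) = 0.1001
Step 4: Xi = 1 + 0.1001 = 1.1

1.1


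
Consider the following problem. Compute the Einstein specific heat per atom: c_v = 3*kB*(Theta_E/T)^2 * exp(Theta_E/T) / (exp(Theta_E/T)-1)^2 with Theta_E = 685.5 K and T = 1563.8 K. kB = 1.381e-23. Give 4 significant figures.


Step 1: x = Theta_E/T = 685.5/1563.8 = 0.4384
Step 2: x^2 = 0.1922
Step 3: exp(x) = 1.55
Step 4: c_v = 3*1.381e-23*0.1922*1.55/(1.55-1)^2 = 4.077e-23

4.077e-23


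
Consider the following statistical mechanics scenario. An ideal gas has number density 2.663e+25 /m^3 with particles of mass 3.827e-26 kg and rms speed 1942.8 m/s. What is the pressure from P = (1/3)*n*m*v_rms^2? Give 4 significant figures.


Step 1: v_rms^2 = 1942.8^2 = 3.774e+06
Step 2: n*m = 2.663e+25*3.827e-26 = 1.019
Step 3: P = (1/3)*1.019*3.774e+06 = 1.282e+06 Pa

1.282e+06


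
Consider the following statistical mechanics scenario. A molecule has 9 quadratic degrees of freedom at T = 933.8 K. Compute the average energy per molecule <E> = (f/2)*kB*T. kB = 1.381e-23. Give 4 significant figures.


Step 1: f/2 = 9/2 = 4.5
Step 2: kB*T = 1.381e-23 * 933.8 = 1.29e-20
Step 3: <E> = 4.5 * 1.29e-20 = 5.803e-20 J

5.803e-20


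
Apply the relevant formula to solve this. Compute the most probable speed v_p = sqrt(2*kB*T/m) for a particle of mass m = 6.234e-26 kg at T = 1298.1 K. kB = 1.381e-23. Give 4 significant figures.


Step 1: Numerator = 2*kB*T = 2*1.381e-23*1298.1 = 3.585e-20
Step 2: Ratio = 3.585e-20 / 6.234e-26 = 5.751e+05
Step 3: v_p = sqrt(5.751e+05) = 758.4 m/s

758.4


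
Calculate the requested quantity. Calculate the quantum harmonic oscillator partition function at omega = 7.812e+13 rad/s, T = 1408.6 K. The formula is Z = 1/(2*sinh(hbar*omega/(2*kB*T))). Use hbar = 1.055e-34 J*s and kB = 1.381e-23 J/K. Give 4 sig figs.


Step 1: Compute x = hbar*omega/(kB*T) = 1.055e-34*7.812e+13/(1.381e-23*1408.6) = 0.4237
Step 2: x/2 = 0.2118
Step 3: sinh(x/2) = 0.2134
Step 4: Z = 1/(2*0.2134) = 2.343

2.343


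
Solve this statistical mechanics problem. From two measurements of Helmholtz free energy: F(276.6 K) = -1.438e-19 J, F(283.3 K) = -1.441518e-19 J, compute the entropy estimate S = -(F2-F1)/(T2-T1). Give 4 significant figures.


Step 1: dF = F2 - F1 = -1.441518e-19 - (-1.438e-19) = -3.518e-22 J
Step 2: dT = T2 - T1 = 283.3 - 276.6 = 6.7 K
Step 3: S = -dF/dT = -(-3.518e-22)/6.7 = 5.251e-23 J/K

5.251e-23


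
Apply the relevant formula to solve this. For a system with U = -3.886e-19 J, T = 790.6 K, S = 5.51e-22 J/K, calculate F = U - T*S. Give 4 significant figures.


Step 1: T*S = 790.6 * 5.51e-22 = 4.356e-19 J
Step 2: F = U - T*S = -3.886e-19 - 4.356e-19
Step 3: F = -8.242e-19 J

-8.242e-19


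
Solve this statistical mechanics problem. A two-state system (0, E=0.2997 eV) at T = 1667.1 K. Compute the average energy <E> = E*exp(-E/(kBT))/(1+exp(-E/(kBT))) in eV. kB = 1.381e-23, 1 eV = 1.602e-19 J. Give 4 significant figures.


Step 1: beta*E = 0.2997*1.602e-19/(1.381e-23*1667.1) = 2.085
Step 2: exp(-beta*E) = 0.1243
Step 3: <E> = 0.2997*0.1243/(1+0.1243) = 0.03312 eV

0.03312


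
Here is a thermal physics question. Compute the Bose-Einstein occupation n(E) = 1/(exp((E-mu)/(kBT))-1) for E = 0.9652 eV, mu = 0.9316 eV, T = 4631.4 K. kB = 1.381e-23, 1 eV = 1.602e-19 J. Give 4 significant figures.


Step 1: (E - mu) = 0.0336 eV
Step 2: x = (E-mu)*eV/(kB*T) = 0.0336*1.602e-19/(1.381e-23*4631.4) = 0.08416
Step 3: exp(x) = 1.088
Step 4: n = 1/(exp(x)-1) = 11.39

11.39


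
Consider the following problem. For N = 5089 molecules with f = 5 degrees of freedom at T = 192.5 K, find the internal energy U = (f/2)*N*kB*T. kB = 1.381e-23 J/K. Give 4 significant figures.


Step 1: f/2 = 5/2 = 2.5
Step 2: N*kB*T = 5089*1.381e-23*192.5 = 1.353e-17
Step 3: U = 2.5 * 1.353e-17 = 3.382e-17 J

3.382e-17


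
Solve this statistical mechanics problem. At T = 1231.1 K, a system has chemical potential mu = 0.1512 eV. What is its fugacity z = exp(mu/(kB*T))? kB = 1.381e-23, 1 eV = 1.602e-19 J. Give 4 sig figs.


Step 1: Convert mu to Joules: 0.1512*1.602e-19 = 2.422e-20 J
Step 2: kB*T = 1.381e-23*1231.1 = 1.7e-20 J
Step 3: mu/(kB*T) = 1.425
Step 4: z = exp(1.425) = 4.157

4.157


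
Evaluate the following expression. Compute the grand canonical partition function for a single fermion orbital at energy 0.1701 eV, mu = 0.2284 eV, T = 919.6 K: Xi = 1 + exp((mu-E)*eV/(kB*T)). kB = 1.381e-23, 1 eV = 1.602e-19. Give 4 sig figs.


Step 1: (mu - E) = 0.2284 - 0.1701 = 0.0583 eV
Step 2: x = (mu-E)*eV/(kB*T) = 0.0583*1.602e-19/(1.381e-23*919.6) = 0.7354
Step 3: exp(x) = 2.086
Step 4: Xi = 1 + 2.086 = 3.086

3.086


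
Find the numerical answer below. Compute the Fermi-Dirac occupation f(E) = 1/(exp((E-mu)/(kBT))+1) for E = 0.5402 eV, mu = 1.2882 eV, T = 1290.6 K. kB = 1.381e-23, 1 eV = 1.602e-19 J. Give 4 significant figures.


Step 1: (E - mu) = 0.5402 - 1.2882 = -0.748 eV
Step 2: Convert: (E-mu)*eV = -1.198e-19 J
Step 3: x = (E-mu)*eV/(kB*T) = -6.723
Step 4: f = 1/(exp(-6.723)+1) = 0.9988

0.9988


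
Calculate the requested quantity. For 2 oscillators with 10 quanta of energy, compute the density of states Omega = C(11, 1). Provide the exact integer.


Step 1: Use binomial coefficient C(11, 1)
Step 2: Numerator = 11! / 10!
Step 3: Denominator = 1!
Step 4: Omega = 11

11


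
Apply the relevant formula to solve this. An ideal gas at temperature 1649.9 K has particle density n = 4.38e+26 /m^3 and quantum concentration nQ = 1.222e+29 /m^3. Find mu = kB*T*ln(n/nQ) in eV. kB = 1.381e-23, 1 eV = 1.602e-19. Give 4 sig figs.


Step 1: n/nQ = 4.38e+26/1.222e+29 = 0.003584
Step 2: ln(n/nQ) = -5.631
Step 3: mu = kB*T*ln(n/nQ) = 2.279e-20*-5.631 = -1.283e-19 J
Step 4: Convert to eV: -1.283e-19/1.602e-19 = -0.8009 eV

-0.8009


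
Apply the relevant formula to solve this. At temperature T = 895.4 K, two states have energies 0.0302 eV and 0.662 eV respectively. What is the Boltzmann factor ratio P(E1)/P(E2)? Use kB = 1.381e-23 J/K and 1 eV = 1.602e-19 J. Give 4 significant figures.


Step 1: Compute energy difference dE = E1 - E2 = 0.0302 - 0.662 = -0.6318 eV
Step 2: Convert to Joules: dE_J = -0.6318 * 1.602e-19 = -1.012e-19 J
Step 3: Compute exponent = -dE_J / (kB * T) = -(-1.012e-19) / (1.381e-23 * 895.4) = 8.185
Step 4: P(E1)/P(E2) = exp(8.185) = 3588

3588


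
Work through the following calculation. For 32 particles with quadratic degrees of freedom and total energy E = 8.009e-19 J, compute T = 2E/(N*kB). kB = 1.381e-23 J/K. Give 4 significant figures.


Step 1: Numerator = 2*E = 2*8.009e-19 = 1.602e-18 J
Step 2: Denominator = N*kB = 32*1.381e-23 = 4.419e-22
Step 3: T = 1.602e-18 / 4.419e-22 = 3625 K

3625


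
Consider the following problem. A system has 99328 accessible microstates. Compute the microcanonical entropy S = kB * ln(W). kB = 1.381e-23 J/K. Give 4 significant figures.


Step 1: ln(W) = ln(99328) = 11.51
Step 2: S = kB * ln(W) = 1.381e-23 * 11.51
Step 3: S = 1.589e-22 J/K

1.589e-22


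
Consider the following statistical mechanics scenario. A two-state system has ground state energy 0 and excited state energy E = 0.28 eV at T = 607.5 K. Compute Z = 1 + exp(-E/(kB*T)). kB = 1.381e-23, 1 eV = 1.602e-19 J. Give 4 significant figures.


Step 1: Compute beta*E = E*eV/(kB*T) = 0.28*1.602e-19/(1.381e-23*607.5) = 5.347
Step 2: exp(-beta*E) = exp(-5.347) = 0.004764
Step 3: Z = 1 + 0.004764 = 1.005

1.005


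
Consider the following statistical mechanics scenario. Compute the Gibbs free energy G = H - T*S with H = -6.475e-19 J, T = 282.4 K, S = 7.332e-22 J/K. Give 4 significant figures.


Step 1: T*S = 282.4 * 7.332e-22 = 2.071e-19 J
Step 2: G = H - T*S = -6.475e-19 - 2.071e-19
Step 3: G = -8.546e-19 J

-8.546e-19


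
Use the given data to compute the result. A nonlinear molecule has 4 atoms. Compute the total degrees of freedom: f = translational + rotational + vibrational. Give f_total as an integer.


Step 1: Translational DOF = 3
Step 2: Rotational DOF (nonlinear) = 3
Step 3: Vibrational DOF = 3*4 - 6 = 6
Step 4: Total = 3 + 3 + 6 = 12

12


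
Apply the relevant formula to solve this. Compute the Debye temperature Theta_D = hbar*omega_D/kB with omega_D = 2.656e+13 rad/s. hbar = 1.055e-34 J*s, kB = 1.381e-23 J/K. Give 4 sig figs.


Step 1: hbar*omega_D = 1.055e-34 * 2.656e+13 = 2.802e-21 J
Step 2: Theta_D = 2.802e-21 / 1.381e-23
Step 3: Theta_D = 202.9 K

202.9


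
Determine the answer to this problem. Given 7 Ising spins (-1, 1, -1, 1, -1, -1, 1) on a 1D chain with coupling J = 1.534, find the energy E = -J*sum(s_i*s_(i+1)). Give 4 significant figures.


Step 1: Nearest-neighbor products: -1, -1, -1, -1, 1, -1
Step 2: Sum of products = -4
Step 3: E = -1.534 * -4 = 6.136

6.136


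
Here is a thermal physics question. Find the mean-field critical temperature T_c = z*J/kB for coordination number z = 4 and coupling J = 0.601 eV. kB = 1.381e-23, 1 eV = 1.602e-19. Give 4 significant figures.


Step 1: z*J = 4*0.601 = 2.404 eV
Step 2: Convert to Joules: 2.404*1.602e-19 = 3.851e-19 J
Step 3: T_c = 3.851e-19 / 1.381e-23 = 2.789e+04 K

2.789e+04


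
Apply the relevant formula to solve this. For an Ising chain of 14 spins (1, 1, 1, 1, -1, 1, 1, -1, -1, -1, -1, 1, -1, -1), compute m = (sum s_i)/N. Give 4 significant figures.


Step 1: Count up spins (+1): 7, down spins (-1): 7
Step 2: Total magnetization M = 7 - 7 = 0
Step 3: m = M/N = 0/14 = 0

0


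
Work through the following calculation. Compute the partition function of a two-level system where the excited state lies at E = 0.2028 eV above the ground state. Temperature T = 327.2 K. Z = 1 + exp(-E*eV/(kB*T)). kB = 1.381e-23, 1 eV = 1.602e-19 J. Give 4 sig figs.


Step 1: Compute beta*E = E*eV/(kB*T) = 0.2028*1.602e-19/(1.381e-23*327.2) = 7.19
Step 2: exp(-beta*E) = exp(-7.19) = 0.0007542
Step 3: Z = 1 + 0.0007542 = 1.001

1.001


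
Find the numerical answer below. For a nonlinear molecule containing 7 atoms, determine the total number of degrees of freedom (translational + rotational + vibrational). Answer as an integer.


Step 1: Translational DOF = 3
Step 2: Rotational DOF (nonlinear) = 3
Step 3: Vibrational DOF = 3*7 - 6 = 15
Step 4: Total = 3 + 3 + 15 = 21

21


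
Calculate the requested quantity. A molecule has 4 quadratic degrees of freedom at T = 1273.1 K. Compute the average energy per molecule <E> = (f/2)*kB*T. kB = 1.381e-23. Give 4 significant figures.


Step 1: f/2 = 4/2 = 2
Step 2: kB*T = 1.381e-23 * 1273.1 = 1.758e-20
Step 3: <E> = 2 * 1.758e-20 = 3.516e-20 J

3.516e-20


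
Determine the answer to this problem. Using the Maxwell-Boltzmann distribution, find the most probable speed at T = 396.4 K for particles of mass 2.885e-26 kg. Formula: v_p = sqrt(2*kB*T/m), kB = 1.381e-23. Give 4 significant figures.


Step 1: Numerator = 2*kB*T = 2*1.381e-23*396.4 = 1.095e-20
Step 2: Ratio = 1.095e-20 / 2.885e-26 = 3.795e+05
Step 3: v_p = sqrt(3.795e+05) = 616 m/s

616


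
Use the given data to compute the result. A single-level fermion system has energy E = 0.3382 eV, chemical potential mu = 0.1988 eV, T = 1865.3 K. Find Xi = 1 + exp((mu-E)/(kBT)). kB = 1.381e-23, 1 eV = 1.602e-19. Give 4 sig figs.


Step 1: (mu - E) = 0.1988 - 0.3382 = -0.1394 eV
Step 2: x = (mu-E)*eV/(kB*T) = -0.1394*1.602e-19/(1.381e-23*1865.3) = -0.8669
Step 3: exp(x) = 0.4202
Step 4: Xi = 1 + 0.4202 = 1.42

1.42


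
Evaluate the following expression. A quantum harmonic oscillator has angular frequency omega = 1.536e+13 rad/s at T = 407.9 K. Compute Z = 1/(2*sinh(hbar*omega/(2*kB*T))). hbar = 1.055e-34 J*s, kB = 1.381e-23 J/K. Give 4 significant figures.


Step 1: Compute x = hbar*omega/(kB*T) = 1.055e-34*1.536e+13/(1.381e-23*407.9) = 0.2877
Step 2: x/2 = 0.1438
Step 3: sinh(x/2) = 0.1443
Step 4: Z = 1/(2*0.1443) = 3.464

3.464


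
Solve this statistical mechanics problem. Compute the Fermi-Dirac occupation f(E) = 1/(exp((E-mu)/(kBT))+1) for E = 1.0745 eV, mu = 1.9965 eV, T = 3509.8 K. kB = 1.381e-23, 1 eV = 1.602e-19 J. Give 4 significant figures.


Step 1: (E - mu) = 1.0745 - 1.9965 = -0.922 eV
Step 2: Convert: (E-mu)*eV = -1.477e-19 J
Step 3: x = (E-mu)*eV/(kB*T) = -3.047
Step 4: f = 1/(exp(-3.047)+1) = 0.9547

0.9547


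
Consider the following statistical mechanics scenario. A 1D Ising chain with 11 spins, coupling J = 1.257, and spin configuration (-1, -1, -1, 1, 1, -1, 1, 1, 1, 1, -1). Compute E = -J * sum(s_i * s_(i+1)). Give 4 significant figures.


Step 1: Nearest-neighbor products: 1, 1, -1, 1, -1, -1, 1, 1, 1, -1
Step 2: Sum of products = 2
Step 3: E = -1.257 * 2 = -2.514

-2.514


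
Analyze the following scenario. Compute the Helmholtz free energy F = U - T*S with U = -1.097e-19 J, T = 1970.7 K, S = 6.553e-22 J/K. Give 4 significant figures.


Step 1: T*S = 1970.7 * 6.553e-22 = 1.291e-18 J
Step 2: F = U - T*S = -1.097e-19 - 1.291e-18
Step 3: F = -1.401e-18 J

-1.401e-18


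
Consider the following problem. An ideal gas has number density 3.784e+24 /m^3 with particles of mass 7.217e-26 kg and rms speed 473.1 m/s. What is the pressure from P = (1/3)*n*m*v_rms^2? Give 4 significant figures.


Step 1: v_rms^2 = 473.1^2 = 2.238e+05
Step 2: n*m = 3.784e+24*7.217e-26 = 0.2731
Step 3: P = (1/3)*0.2731*2.238e+05 = 2.037e+04 Pa

2.037e+04


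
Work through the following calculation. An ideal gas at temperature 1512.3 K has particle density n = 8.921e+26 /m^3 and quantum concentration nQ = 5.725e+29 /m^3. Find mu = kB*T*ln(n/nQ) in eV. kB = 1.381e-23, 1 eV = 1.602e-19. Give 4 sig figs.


Step 1: n/nQ = 8.921e+26/5.725e+29 = 0.001558
Step 2: ln(n/nQ) = -6.464
Step 3: mu = kB*T*ln(n/nQ) = 2.088e-20*-6.464 = -1.35e-19 J
Step 4: Convert to eV: -1.35e-19/1.602e-19 = -0.8427 eV

-0.8427


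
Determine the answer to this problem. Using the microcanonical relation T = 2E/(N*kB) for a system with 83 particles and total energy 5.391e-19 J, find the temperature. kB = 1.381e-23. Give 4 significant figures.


Step 1: Numerator = 2*E = 2*5.391e-19 = 1.078e-18 J
Step 2: Denominator = N*kB = 83*1.381e-23 = 1.146e-21
Step 3: T = 1.078e-18 / 1.146e-21 = 940.6 K

940.6


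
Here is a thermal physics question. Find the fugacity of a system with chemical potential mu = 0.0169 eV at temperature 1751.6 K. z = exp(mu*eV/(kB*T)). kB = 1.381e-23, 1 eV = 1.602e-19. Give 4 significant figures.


Step 1: Convert mu to Joules: 0.0169*1.602e-19 = 2.707e-21 J
Step 2: kB*T = 1.381e-23*1751.6 = 2.419e-20 J
Step 3: mu/(kB*T) = 0.1119
Step 4: z = exp(0.1119) = 1.118

1.118


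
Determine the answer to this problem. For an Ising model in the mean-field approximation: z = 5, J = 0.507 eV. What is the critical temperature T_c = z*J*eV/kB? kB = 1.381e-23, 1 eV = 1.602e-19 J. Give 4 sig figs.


Step 1: z*J = 5*0.507 = 2.535 eV
Step 2: Convert to Joules: 2.535*1.602e-19 = 4.061e-19 J
Step 3: T_c = 4.061e-19 / 1.381e-23 = 2.941e+04 K

2.941e+04


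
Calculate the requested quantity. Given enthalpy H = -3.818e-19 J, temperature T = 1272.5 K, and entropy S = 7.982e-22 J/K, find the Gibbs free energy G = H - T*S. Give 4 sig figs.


Step 1: T*S = 1272.5 * 7.982e-22 = 1.016e-18 J
Step 2: G = H - T*S = -3.818e-19 - 1.016e-18
Step 3: G = -1.398e-18 J

-1.398e-18


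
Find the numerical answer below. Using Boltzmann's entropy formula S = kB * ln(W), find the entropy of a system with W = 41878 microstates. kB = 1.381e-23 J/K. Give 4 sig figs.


Step 1: ln(W) = ln(41878) = 10.64
Step 2: S = kB * ln(W) = 1.381e-23 * 10.64
Step 3: S = 1.47e-22 J/K

1.47e-22


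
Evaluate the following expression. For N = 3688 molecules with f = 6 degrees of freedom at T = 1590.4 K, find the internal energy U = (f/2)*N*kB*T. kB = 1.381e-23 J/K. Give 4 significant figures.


Step 1: f/2 = 6/2 = 3.0
Step 2: N*kB*T = 3688*1.381e-23*1590.4 = 8.1e-17
Step 3: U = 3.0 * 8.1e-17 = 2.43e-16 J

2.43e-16


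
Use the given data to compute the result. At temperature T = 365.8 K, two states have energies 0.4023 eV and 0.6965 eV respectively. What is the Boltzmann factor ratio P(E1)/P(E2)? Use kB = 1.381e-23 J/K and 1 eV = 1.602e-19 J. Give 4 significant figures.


Step 1: Compute energy difference dE = E1 - E2 = 0.4023 - 0.6965 = -0.2942 eV
Step 2: Convert to Joules: dE_J = -0.2942 * 1.602e-19 = -4.713e-20 J
Step 3: Compute exponent = -dE_J / (kB * T) = -(-4.713e-20) / (1.381e-23 * 365.8) = 9.33
Step 4: P(E1)/P(E2) = exp(9.33) = 1.127e+04

1.127e+04


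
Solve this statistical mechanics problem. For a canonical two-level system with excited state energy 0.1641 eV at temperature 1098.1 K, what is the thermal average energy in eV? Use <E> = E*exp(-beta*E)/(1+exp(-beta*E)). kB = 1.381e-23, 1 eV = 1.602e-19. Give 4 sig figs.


Step 1: beta*E = 0.1641*1.602e-19/(1.381e-23*1098.1) = 1.734
Step 2: exp(-beta*E) = 0.1767
Step 3: <E> = 0.1641*0.1767/(1+0.1767) = 0.02464 eV

0.02464


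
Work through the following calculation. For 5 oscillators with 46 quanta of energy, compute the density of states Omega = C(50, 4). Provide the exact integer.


Step 1: Use binomial coefficient C(50, 4)
Step 2: Numerator = 50! / 46!
Step 3: Denominator = 4!
Step 4: Omega = 230300

230300


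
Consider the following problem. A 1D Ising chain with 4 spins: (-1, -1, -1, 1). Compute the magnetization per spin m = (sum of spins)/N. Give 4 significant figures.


Step 1: Count up spins (+1): 1, down spins (-1): 3
Step 2: Total magnetization M = 1 - 3 = -2
Step 3: m = M/N = -2/4 = -0.5

-0.5


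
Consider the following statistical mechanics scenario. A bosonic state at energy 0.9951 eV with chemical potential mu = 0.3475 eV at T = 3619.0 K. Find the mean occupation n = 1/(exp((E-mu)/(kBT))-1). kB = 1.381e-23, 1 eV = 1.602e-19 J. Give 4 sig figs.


Step 1: (E - mu) = 0.6476 eV
Step 2: x = (E-mu)*eV/(kB*T) = 0.6476*1.602e-19/(1.381e-23*3619.0) = 2.076
Step 3: exp(x) = 7.971
Step 4: n = 1/(exp(x)-1) = 0.1435

0.1435


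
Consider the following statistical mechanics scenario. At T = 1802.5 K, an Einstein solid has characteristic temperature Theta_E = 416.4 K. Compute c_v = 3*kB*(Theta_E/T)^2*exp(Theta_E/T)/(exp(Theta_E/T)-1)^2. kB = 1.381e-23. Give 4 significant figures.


Step 1: x = Theta_E/T = 416.4/1802.5 = 0.231
Step 2: x^2 = 0.05337
Step 3: exp(x) = 1.26
Step 4: c_v = 3*1.381e-23*0.05337*1.26/(1.26-1)^2 = 4.125e-23

4.125e-23


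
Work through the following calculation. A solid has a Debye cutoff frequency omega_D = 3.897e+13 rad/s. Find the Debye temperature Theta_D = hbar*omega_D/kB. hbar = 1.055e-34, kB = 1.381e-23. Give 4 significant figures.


Step 1: hbar*omega_D = 1.055e-34 * 3.897e+13 = 4.111e-21 J
Step 2: Theta_D = 4.111e-21 / 1.381e-23
Step 3: Theta_D = 297.7 K

297.7


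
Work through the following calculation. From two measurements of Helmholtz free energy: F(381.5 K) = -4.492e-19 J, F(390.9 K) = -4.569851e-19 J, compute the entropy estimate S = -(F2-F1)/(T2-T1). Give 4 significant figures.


Step 1: dF = F2 - F1 = -4.569851e-19 - (-4.492e-19) = -7.7851e-21 J
Step 2: dT = T2 - T1 = 390.9 - 381.5 = 9.4 K
Step 3: S = -dF/dT = -(-7.7851e-21)/9.4 = 8.282e-22 J/K

8.282e-22
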